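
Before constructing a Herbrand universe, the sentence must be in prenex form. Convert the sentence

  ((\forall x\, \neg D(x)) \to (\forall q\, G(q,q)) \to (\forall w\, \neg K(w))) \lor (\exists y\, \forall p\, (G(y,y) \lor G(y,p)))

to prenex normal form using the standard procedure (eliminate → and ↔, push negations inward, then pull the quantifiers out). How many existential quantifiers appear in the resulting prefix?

First replace A → B with ¬A ∨ B.
  \neg (\forall x\, \neg D(x)) \lor \neg (\forall q\, G(q,q)) \lor (\forall w\, \neg K(w)) \lor (\exists y\, \forall p\, (G(y,y) \lor G(y,p)))
Drive negations inward (¬∀x A ≡ ∃x ¬A, ¬∃x A ≡ ∀x ¬A, De Morgan for ∧/∨):
  (\exists x\, D(x)) \lor (\exists q\, \neg G(q,q)) \lor (\forall w\, \neg K(w)) \lor (\exists y\, \forall p\, (G(y,y) \lor G(y,p)))
Pull the quantifiers to the front (each side's bound variable is not free in the other side):
  \exists x\, \exists q\, \forall w\, \exists y\, \forall p\, (D(x) \lor \neg G(q,q) \lor \neg K(w) \lor G(y,y) \lor G(y,p))
The prefix is \exists x \exists q \forall w \exists y \forall p: 2 universal, 3 existential.

3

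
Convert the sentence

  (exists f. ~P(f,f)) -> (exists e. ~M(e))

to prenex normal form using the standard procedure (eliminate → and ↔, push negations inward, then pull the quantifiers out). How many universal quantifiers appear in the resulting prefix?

Eliminate → and ↔ using ¬ and ∨.
  ~(exists f. ~P(f,f)) | (exists e. ~M(e))
Drive negations inward (¬∀x A ≡ ∃x ¬A, ¬∃x A ≡ ∀x ¬A, De Morgan for ∧/∨):
  (forall f. P(f,f)) | (exists e. ~M(e))
Finally move all quantifiers to the prefix:
  forall f. exists e. (P(f,f) | ~M(e))
The prefix is forall f exists e: 1 universal, 1 existential.

1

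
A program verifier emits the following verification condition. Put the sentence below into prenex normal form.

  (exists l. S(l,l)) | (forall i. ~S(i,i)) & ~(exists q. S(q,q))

Drive negations inward (¬∀x A ≡ ∃x ¬A, ¬∃x A ≡ ∀x ¬A, De Morgan for ∧/∨):
  (exists l. S(l,l)) | (forall i. ~S(i,i)) & (forall q. ~S(q,q))
Finally move all quantifiers to the prefix:
  exists l. forall i. forall q. (S(l,l) | ~S(i,i) & ~S(q,q))

exists l. forall i. forall q. (S(l,l) | ~S(i,i) & ~S(q,q))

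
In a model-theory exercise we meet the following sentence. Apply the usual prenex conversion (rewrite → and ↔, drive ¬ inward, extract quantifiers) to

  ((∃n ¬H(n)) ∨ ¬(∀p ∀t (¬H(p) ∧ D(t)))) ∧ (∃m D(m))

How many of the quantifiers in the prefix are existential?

Push ¬ through the quantifiers and connectives to reach negation normal form:
  ((∃n ¬H(n)) ∨ (∃p ∃t (H(p) ∨ ¬D(t)))) ∧ (∃m D(m))
All bound variables are already distinct, so no renaming is needed.
Pull the quantifiers to the front (each side's bound variable is not free in the other side):
  ∃n ∃p ∃t ∃m ((¬H(n) ∨ H(p) ∨ ¬D(t)) ∧ D(m))
The prefix is ∃n ∃p ∃t ∃m: 0 universal, 4 existential.

4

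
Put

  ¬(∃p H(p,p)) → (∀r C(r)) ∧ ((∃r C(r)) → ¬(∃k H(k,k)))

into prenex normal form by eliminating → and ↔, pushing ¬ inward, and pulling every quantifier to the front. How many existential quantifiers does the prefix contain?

Rewrite implications/biconditionals: A → B as ¬A ∨ B.
  ¬¬(∃p H(p,p)) ∨ (∀r C(r)) ∧ (¬(∃r C(r)) ∨ ¬(∃k H(k,k)))
Push ¬ through the quantifiers and connectives to reach negation normal form:
  (∃p H(p,p)) ∨ (∀r C(r)) ∧ ((∀r ¬C(r)) ∨ (∀k ¬H(k,k)))
Standardize variables apart so no two quantifiers bind the same name: r↦t.
  (∃p H(p,p)) ∨ (∀r C(r)) ∧ ((∀t ¬C(t)) ∨ (∀k ¬H(k,k)))
Pull the quantifiers to the front (each side's bound variable is not free in the other side):
  ∃p ∀r ∀t ∀k (H(p,p) ∨ C(r) ∧ (¬C(t) ∨ ¬H(k,k)))
The prefix is ∃p ∀r ∀t ∀k: 3 universal, 1 existential.

1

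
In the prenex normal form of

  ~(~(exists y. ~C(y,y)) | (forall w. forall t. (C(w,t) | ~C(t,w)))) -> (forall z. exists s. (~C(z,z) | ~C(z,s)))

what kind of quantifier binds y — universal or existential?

universal

Rewrite implications/biconditionals: A → B as ¬A ∨ B.
  ~~(~(exists y. ~C(y,y)) | (forall w. forall t. (C(w,t) | ~C(t,w)))) | (forall z. exists s. (~C(z,z) | ~C(z,s)))
Drive negations inward (¬∀x A ≡ ∃x ¬A, ¬∃x A ≡ ∀x ¬A, De Morgan for ∧/∨):
  (forall y. C(y,y)) | (forall w. forall t. (C(w,t) | ~C(t,w))) | (forall z. exists s. (~C(z,z) | ~C(z,s)))
All bound variables are already distinct, so no renaming is needed.
Pull the quantifiers to the front (each side's bound variable is not free in the other side):
  forall y. forall w. forall t. forall z. exists s. (C(y,y) | C(w,t) | ~C(t,w) | ~C(z,z) | ~C(z,s))
The quantifier exists y sits under an odd number of negations (counting the antecedent side of each →), so it flips to forall y.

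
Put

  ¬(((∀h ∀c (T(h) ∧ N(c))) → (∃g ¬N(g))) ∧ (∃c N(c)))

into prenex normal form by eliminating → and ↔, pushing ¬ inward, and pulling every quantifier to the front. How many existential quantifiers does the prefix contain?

First replace A → B with ¬A ∨ B.
  ¬((¬(∀h ∀c (T(h) ∧ N(c))) ∨ (∃g ¬N(g))) ∧ (∃c N(c)))
Move each ¬ inward, flipping quantifiers it crosses:
  (∀h ∀c (T(h) ∧ N(c))) ∧ (∀g N(g)) ∨ (∀c ¬N(c))
Rename bound variables to avoid capture: c↦w1.
  (∀h ∀c (T(h) ∧ N(c))) ∧ (∀g N(g)) ∨ (∀w1 ¬N(w1))
Finally move all quantifiers to the prefix:
  ∀h ∀c ∀g ∀w1 (T(h) ∧ N(c) ∧ N(g) ∨ ¬N(w1))
The prefix is ∀h ∀c ∀g ∀w1: 4 universal, 0 existential.

0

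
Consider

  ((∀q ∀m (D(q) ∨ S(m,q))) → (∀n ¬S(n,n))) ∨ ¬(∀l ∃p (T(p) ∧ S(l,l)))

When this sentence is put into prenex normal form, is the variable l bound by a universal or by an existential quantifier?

existential

Rewrite implications/biconditionals: A → B as ¬A ∨ B.
  ¬(∀q ∀m (D(q) ∨ S(m,q))) ∨ (∀n ¬S(n,n)) ∨ ¬(∀l ∃p (T(p) ∧ S(l,l)))
Drive negations inward (¬∀x A ≡ ∃x ¬A, ¬∃x A ≡ ∀x ¬A, De Morgan for ∧/∨):
  (∃q ∃m (¬D(q) ∧ ¬S(m,q))) ∨ (∀n ¬S(n,n)) ∨ (∃l ∀p (¬T(p) ∨ ¬S(l,l)))
All bound variables are already distinct, so no renaming is needed.
Extract every quantifier outward, since the variables are now distinct and don't occur free across branches:
  ∃q ∃m ∀n ∃l ∀p (¬D(q) ∧ ¬S(m,q) ∨ ¬S(n,n) ∨ ¬T(p) ∨ ¬S(l,l))
The quantifier ∀l sits under an odd number of negations (counting the antecedent side of each →), so it flips to ∃l.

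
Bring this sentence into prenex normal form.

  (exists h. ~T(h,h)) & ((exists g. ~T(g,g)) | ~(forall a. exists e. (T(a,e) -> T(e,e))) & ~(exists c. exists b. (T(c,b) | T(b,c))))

First replace A → B with ¬A ∨ B.
  (exists h. ~T(h,h)) & ((exists g. ~T(g,g)) | ~(forall a. exists e. (~T(a,e) | T(e,e))) & ~(exists c. exists b. (T(c,b) | T(b,c))))
Push ¬ through the quantifiers and connectives to reach negation normal form:
  (exists h. ~T(h,h)) & ((exists g. ~T(g,g)) | (exists a. forall e. (T(a,e) & ~T(e,e))) & (forall c. forall b. (~T(c,b) & ~T(b,c))))
Pull the quantifiers to the front (each side's bound variable is not free in the other side):
  exists h. exists g. exists a. forall e. forall c. forall b. (~T(h,h) & (~T(g,g) | T(a,e) & ~T(e,e) & ~T(c,b) & ~T(b,c)))

exists h. exists g. exists a. forall e. forall c. forall b. (~T(h,h) & (~T(g,g) | T(a,e) & ~T(e,e) & ~T(c,b) & ~T(b,c)))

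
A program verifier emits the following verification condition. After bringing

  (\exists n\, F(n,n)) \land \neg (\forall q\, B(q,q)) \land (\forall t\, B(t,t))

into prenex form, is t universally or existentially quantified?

Drive negations inward (¬∀x A ≡ ∃x ¬A, ¬∃x A ≡ ∀x ¬A, De Morgan for ∧/∨):
  (\exists n\, F(n,n)) \land (\exists q\, \neg B(q,q)) \land (\forall t\, B(t,t))
All bound variables are already distinct, so no renaming is needed.
Finally move all quantifiers to the prefix:
  \exists n\, \exists q\, \forall t\, (F(n,n) \land \neg B(q,q) \land B(t,t))
The quantifier \forall t sits under an even number of negations, so it remains universal.

universal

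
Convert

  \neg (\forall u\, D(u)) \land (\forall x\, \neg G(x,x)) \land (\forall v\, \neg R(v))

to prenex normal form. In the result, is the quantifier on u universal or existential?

existential

Push ¬ through the quantifiers and connectives to reach negation normal form:
  (\exists u\, \neg D(u)) \land (\forall x\, \neg G(x,x)) \land (\forall v\, \neg R(v))
All bound variables are already distinct, so no renaming is needed.
Pull the quantifiers to the front (each side's bound variable is not free in the other side):
  \exists u\, \forall x\, \forall v\, (\neg D(u) \land \neg G(x,x) \land \neg R(v))
The quantifier \forall u sits under an odd number of negations, so it flips to \exists u.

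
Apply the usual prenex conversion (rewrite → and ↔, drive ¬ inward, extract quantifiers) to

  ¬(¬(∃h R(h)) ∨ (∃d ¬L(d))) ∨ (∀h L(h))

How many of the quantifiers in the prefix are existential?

1

Drive negations inward (¬∀x A ≡ ∃x ¬A, ¬∃x A ≡ ∀x ¬A, De Morgan for ∧/∨):
  (∃h R(h)) ∧ (∀d L(d)) ∨ (∀h L(h))
Give each quantifier a distinct variable: h↦w.
  (∃h R(h)) ∧ (∀d L(d)) ∨ (∀w L(w))
Pull the quantifiers to the front (each side's bound variable is not free in the other side):
  ∃h ∀d ∀w (R(h) ∧ L(d) ∨ L(w))
The prefix is ∃h ∀d ∀w: 2 universal, 1 existential.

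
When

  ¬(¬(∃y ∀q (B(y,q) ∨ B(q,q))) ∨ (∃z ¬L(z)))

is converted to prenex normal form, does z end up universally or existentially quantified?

universal

Move each ¬ inward, flipping quantifiers it crosses:
  (∃y ∀q (B(y,q) ∨ B(q,q))) ∧ (∀z L(z))
Pull the quantifiers to the front (each side's bound variable is not free in the other side):
  ∃y ∀q ∀z ((B(y,q) ∨ B(q,q)) ∧ L(z))
The quantifier ∃z sits under an odd number of negations, so it flips to ∀z.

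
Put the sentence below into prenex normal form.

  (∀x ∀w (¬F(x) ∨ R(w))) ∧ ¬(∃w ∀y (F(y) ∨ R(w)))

∀x ∀w ∀z ∃y ((¬F(x) ∨ R(w)) ∧ ¬F(y) ∧ ¬R(z))

Move each ¬ inward, flipping quantifiers it crosses:
  (∀x ∀w (¬F(x) ∨ R(w))) ∧ (∀w ∃y (¬F(y) ∧ ¬R(w)))
Rename bound variables to avoid capture: w↦z.
  (∀x ∀w (¬F(x) ∨ R(w))) ∧ (∀z ∃y (¬F(y) ∧ ¬R(z)))
Pull the quantifiers to the front (each side's bound variable is not free in the other side):
  ∀x ∀w ∀z ∃y ((¬F(x) ∨ R(w)) ∧ ¬F(y) ∧ ¬R(z))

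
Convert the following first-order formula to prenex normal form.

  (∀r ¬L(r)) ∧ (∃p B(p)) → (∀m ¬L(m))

Eliminate → and ↔ using ¬ and ∨.
  ¬((∀r ¬L(r)) ∧ (∃p B(p))) ∨ (∀m ¬L(m))
Move each ¬ inward, flipping quantifiers it crosses:
  (∃r L(r)) ∨ (∀p ¬B(p)) ∨ (∀m ¬L(m))
All bound variables are already distinct, so no renaming is needed.
Pull the quantifiers to the front (each side's bound variable is not free in the other side):
  ∃r ∀p ∀m (L(r) ∨ ¬B(p) ∨ ¬L(m))

∃r ∀p ∀m (L(r) ∨ ¬B(p) ∨ ¬L(m))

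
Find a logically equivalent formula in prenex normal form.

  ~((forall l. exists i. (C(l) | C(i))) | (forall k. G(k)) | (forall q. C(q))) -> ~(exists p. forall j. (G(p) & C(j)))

forall l. exists i. forall k. forall q. forall p. exists j. (C(l) | C(i) | G(k) | C(q) | ~G(p) | ~C(j))

Eliminate → and ↔ using ¬ and ∨.
  ~~((forall l. exists i. (C(l) | C(i))) | (forall k. G(k)) | (forall q. C(q))) | ~(exists p. forall j. (G(p) & C(j)))
Push ¬ through the quantifiers and connectives to reach negation normal form:
  (forall l. exists i. (C(l) | C(i))) | (forall k. G(k)) | (forall q. C(q)) | (forall p. exists j. (~G(p) | ~C(j)))
All bound variables are already distinct, so no renaming is needed.
Finally move all quantifiers to the prefix:
  forall l. exists i. forall k. forall q. forall p. exists j. (C(l) | C(i) | G(k) | C(q) | ~G(p) | ~C(j))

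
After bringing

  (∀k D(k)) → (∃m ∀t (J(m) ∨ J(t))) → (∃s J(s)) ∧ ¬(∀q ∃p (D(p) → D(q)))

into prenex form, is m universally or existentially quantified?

Eliminate → and ↔ using ¬ and ∨.
  ¬(∀k D(k)) ∨ ¬(∃m ∀t (J(m) ∨ J(t))) ∨ (∃s J(s)) ∧ ¬(∀q ∃p (¬D(p) ∨ D(q)))
Push ¬ through the quantifiers and connectives to reach negation normal form:
  (∃k ¬D(k)) ∨ (∀m ∃t (¬J(m) ∧ ¬J(t))) ∨ (∃s J(s)) ∧ (∃q ∀p (D(p) ∧ ¬D(q)))
All bound variables are already distinct, so no renaming is needed.
Extract every quantifier outward, since the variables are now distinct and don't occur free across branches:
  ∃k ∀m ∃t ∃s ∃q ∀p (¬D(k) ∨ ¬J(m) ∧ ¬J(t) ∨ J(s) ∧ D(p) ∧ ¬D(q))
The quantifier ∃m sits under an odd number of negations (counting the antecedent side of each →), so it flips to ∀m.

universal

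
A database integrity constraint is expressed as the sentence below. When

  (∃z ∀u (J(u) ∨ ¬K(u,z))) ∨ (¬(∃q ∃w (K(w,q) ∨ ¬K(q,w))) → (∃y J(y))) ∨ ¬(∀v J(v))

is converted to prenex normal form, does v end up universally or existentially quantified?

existential

Eliminate → and ↔ using ¬ and ∨.
  (∃z ∀u (J(u) ∨ ¬K(u,z))) ∨ ¬¬(∃q ∃w (K(w,q) ∨ ¬K(q,w))) ∨ (∃y J(y)) ∨ ¬(∀v J(v))
Drive negations inward (¬∀x A ≡ ∃x ¬A, ¬∃x A ≡ ∀x ¬A, De Morgan for ∧/∨):
  (∃z ∀u (J(u) ∨ ¬K(u,z))) ∨ (∃q ∃w (K(w,q) ∨ ¬K(q,w))) ∨ (∃y J(y)) ∨ (∃v ¬J(v))
Extract every quantifier outward, since the variables are now distinct and don't occur free across branches:
  ∃z ∀u ∃q ∃w ∃y ∃v (J(u) ∨ ¬K(u,z) ∨ K(w,q) ∨ ¬K(q,w) ∨ J(y) ∨ ¬J(v))
The quantifier ∀v sits under an odd number of negations (counting the antecedent side of each →), so it flips to ∃v.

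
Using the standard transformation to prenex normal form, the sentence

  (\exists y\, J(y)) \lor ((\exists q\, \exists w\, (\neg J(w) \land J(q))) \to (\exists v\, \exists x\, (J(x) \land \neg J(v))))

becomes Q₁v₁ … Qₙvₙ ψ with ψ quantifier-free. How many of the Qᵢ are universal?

Rewrite implications/biconditionals: A → B as ¬A ∨ B.
  (\exists y\, J(y)) \lor \neg (\exists q\, \exists w\, (\neg J(w) \land J(q))) \lor (\exists v\, \exists x\, (J(x) \land \neg J(v)))
Push ¬ through the quantifiers and connectives to reach negation normal form:
  (\exists y\, J(y)) \lor (\forall q\, \forall w\, (J(w) \lor \neg J(q))) \lor (\exists v\, \exists x\, (J(x) \land \neg J(v)))
Extract every quantifier outward, since the variables are now distinct and don't occur free across branches:
  \exists y\, \forall q\, \forall w\, \exists v\, \exists x\, (J(y) \lor J(w) \lor \neg J(q) \lor J(x) \land \neg J(v))
The prefix is \exists y \forall q \forall w \exists v \exists x: 2 universal, 3 existential.

2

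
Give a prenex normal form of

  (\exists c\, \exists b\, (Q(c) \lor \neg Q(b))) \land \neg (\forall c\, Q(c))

Move each ¬ inward, flipping quantifiers it crosses:
  (\exists c\, \exists b\, (Q(c) \lor \neg Q(b))) \land (\exists c\, \neg Q(c))
Give each quantifier a distinct variable: c↦u.
  (\exists c\, \exists b\, (Q(c) \lor \neg Q(b))) \land (\exists u\, \neg Q(u))
Finally move all quantifiers to the prefix:
  \exists c\, \exists b\, \exists u\, ((Q(c) \lor \neg Q(b)) \land \neg Q(u))

\exists c\, \exists b\, \exists u\, ((Q(c) \lor \neg Q(b)) \land \neg Q(u))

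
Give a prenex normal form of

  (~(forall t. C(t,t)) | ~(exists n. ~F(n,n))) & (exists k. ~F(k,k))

Push ¬ through the quantifiers and connectives to reach negation normal form:
  ((exists t. ~C(t,t)) | (forall n. F(n,n))) & (exists k. ~F(k,k))
Pull the quantifiers to the front (each side's bound variable is not free in the other side):
  exists t. forall n. exists k. ((~C(t,t) | F(n,n)) & ~F(k,k))

exists t. forall n. exists k. ((~C(t,t) | F(n,n)) & ~F(k,k))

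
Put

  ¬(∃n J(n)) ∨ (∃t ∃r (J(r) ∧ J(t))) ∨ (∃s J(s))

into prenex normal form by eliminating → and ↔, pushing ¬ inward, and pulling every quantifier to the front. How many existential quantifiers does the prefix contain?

3

Drive negations inward (¬∀x A ≡ ∃x ¬A, ¬∃x A ≡ ∀x ¬A, De Morgan for ∧/∨):
  (∀n ¬J(n)) ∨ (∃t ∃r (J(r) ∧ J(t))) ∨ (∃s J(s))
All bound variables are already distinct, so no renaming is needed.
Finally move all quantifiers to the prefix:
  ∀n ∃t ∃r ∃s (¬J(n) ∨ J(r) ∧ J(t) ∨ J(s))
The prefix is ∀n ∃t ∃r ∃s: 1 universal, 3 existential.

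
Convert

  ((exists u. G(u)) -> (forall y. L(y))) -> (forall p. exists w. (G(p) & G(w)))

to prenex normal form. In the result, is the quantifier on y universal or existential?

existential

Eliminate → and ↔ using ¬ and ∨.
  ~(~(exists u. G(u)) | (forall y. L(y))) | (forall p. exists w. (G(p) & G(w)))
Move each ¬ inward, flipping quantifiers it crosses:
  (exists u. G(u)) & (exists y. ~L(y)) | (forall p. exists w. (G(p) & G(w)))
Finally move all quantifiers to the prefix:
  exists u. exists y. forall p. exists w. (G(u) & ~L(y) | G(p) & G(w))
The quantifier forall y sits under an odd number of negations (counting the antecedent side of each →), so it flips to exists y.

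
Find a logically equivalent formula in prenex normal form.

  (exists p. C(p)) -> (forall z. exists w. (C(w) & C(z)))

forall p. forall z. exists w. (~C(p) | C(w) & C(z))

Rewrite implications/biconditionals: A → B as ¬A ∨ B.
  ~(exists p. C(p)) | (forall z. exists w. (C(w) & C(z)))
Move each ¬ inward, flipping quantifiers it crosses:
  (forall p. ~C(p)) | (forall z. exists w. (C(w) & C(z)))
Pull the quantifiers to the front (each side's bound variable is not free in the other side):
  forall p. forall z. exists w. (~C(p) | C(w) & C(z))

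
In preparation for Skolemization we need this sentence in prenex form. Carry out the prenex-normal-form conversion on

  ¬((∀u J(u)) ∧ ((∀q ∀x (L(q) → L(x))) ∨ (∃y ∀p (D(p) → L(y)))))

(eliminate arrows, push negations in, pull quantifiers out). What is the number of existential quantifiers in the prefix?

4

Eliminate → and ↔ using ¬ and ∨.
  ¬((∀u J(u)) ∧ ((∀q ∀x (¬L(q) ∨ L(x))) ∨ (∃y ∀p (¬D(p) ∨ L(y)))))
Push ¬ through the quantifiers and connectives to reach negation normal form:
  (∃u ¬J(u)) ∨ (∃q ∃x (L(q) ∧ ¬L(x))) ∧ (∀y ∃p (D(p) ∧ ¬L(y)))
All bound variables are already distinct, so no renaming is needed.
Extract every quantifier outward, since the variables are now distinct and don't occur free across branches:
  ∃u ∃q ∃x ∀y ∃p (¬J(u) ∨ L(q) ∧ ¬L(x) ∧ D(p) ∧ ¬L(y))
The prefix is ∃u ∃q ∃x ∀y ∃p: 1 universal, 4 existential.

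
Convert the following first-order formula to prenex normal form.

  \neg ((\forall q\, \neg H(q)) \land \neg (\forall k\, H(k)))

Push ¬ through the quantifiers and connectives to reach negation normal form:
  (\exists q\, H(q)) \lor (\forall k\, H(k))
Pull the quantifiers to the front (each side's bound variable is not free in the other side):
  \exists q\, \forall k\, (H(q) \lor H(k))

\exists q\, \forall k\, (H(q) \lor H(k))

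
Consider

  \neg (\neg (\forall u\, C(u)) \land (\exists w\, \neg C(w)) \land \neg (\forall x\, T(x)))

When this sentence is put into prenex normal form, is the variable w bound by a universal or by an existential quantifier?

Push ¬ through the quantifiers and connectives to reach negation normal form:
  (\forall u\, C(u)) \lor (\forall w\, C(w)) \lor (\forall x\, T(x))
All bound variables are already distinct, so no renaming is needed.
Pull the quantifiers to the front (each side's bound variable is not free in the other side):
  \forall u\, \forall w\, \forall x\, (C(u) \lor C(w) \lor T(x))
The quantifier \exists w sits under an odd number of negations, so it flips to \forall w.

universal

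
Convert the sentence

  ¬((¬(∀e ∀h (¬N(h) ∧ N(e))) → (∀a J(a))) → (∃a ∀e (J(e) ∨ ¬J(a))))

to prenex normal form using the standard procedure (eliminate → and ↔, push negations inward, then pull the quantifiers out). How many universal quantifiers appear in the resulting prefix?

Rewrite implications/biconditionals: A → B as ¬A ∨ B.
  ¬(¬(¬¬(∀e ∀h (¬N(h) ∧ N(e))) ∨ (∀a J(a))) ∨ (∃a ∀e (J(e) ∨ ¬J(a))))
Drive negations inward (¬∀x A ≡ ∃x ¬A, ¬∃x A ≡ ∀x ¬A, De Morgan for ∧/∨):
  ((∀e ∀h (¬N(h) ∧ N(e))) ∨ (∀a J(a))) ∧ (∀a ∃e (¬J(e) ∧ J(a)))
Standardize variables apart so no two quantifiers bind the same name: a↦x1, e↦w1.
  ((∀e ∀h (¬N(h) ∧ N(e))) ∨ (∀a J(a))) ∧ (∀x1 ∃w1 (¬J(w1) ∧ J(x1)))
Finally move all quantifiers to the prefix:
  ∀e ∀h ∀a ∀x1 ∃w1 ((¬N(h) ∧ N(e) ∨ J(a)) ∧ ¬J(w1) ∧ J(x1))
The prefix is ∀e ∀h ∀a ∀x1 ∃w1: 4 universal, 1 existential.

4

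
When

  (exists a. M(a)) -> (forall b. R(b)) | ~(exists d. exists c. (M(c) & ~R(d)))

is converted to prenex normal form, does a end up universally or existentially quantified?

universal

First replace A → B with ¬A ∨ B.
  ~(exists a. M(a)) | (forall b. R(b)) | ~(exists d. exists c. (M(c) & ~R(d)))
Push ¬ through the quantifiers and connectives to reach negation normal form:
  (forall a. ~M(a)) | (forall b. R(b)) | (forall d. forall c. (~M(c) | R(d)))
All bound variables are already distinct, so no renaming is needed.
Pull the quantifiers to the front (each side's bound variable is not free in the other side):
  forall a. forall b. forall d. forall c. (~M(a) | R(b) | ~M(c) | R(d))
The quantifier exists a sits under an odd number of negations (counting the antecedent side of each →), so it flips to forall a.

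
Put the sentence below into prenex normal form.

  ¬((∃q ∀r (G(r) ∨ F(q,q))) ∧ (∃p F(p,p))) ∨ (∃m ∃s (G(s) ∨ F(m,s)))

∀q ∃r ∀p ∃m ∃s (¬G(r) ∧ ¬F(q,q) ∨ ¬F(p,p) ∨ G(s) ∨ F(m,s))

Drive negations inward (¬∀x A ≡ ∃x ¬A, ¬∃x A ≡ ∀x ¬A, De Morgan for ∧/∨):
  (∀q ∃r (¬G(r) ∧ ¬F(q,q))) ∨ (∀p ¬F(p,p)) ∨ (∃m ∃s (G(s) ∨ F(m,s)))
Extract every quantifier outward, since the variables are now distinct and don't occur free across branches:
  ∀q ∃r ∀p ∃m ∃s (¬G(r) ∧ ¬F(q,q) ∨ ¬F(p,p) ∨ G(s) ∨ F(m,s))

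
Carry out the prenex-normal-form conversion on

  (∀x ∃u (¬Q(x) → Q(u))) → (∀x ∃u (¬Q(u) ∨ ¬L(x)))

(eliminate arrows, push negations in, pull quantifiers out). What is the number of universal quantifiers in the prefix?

Eliminate → and ↔ using ¬ and ∨.
  ¬(∀x ∃u (¬¬Q(x) ∨ Q(u))) ∨ (∀x ∃u (¬Q(u) ∨ ¬L(x)))
Push ¬ through the quantifiers and connectives to reach negation normal form:
  (∃x ∀u (¬Q(x) ∧ ¬Q(u))) ∨ (∀x ∃u (¬Q(u) ∨ ¬L(x)))
Give each quantifier a distinct variable: x↦q, u↦t.
  (∃x ∀u (¬Q(x) ∧ ¬Q(u))) ∨ (∀q ∃t (¬Q(t) ∨ ¬L(q)))
Extract every quantifier outward, since the variables are now distinct and don't occur free across branches:
  ∃x ∀u ∀q ∃t (¬Q(x) ∧ ¬Q(u) ∨ ¬Q(t) ∨ ¬L(q))
The prefix is ∃x ∀u ∀q ∃t: 2 universal, 2 existential.

2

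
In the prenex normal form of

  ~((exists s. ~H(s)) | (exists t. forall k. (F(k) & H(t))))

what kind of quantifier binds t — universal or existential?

Push ¬ through the quantifiers and connectives to reach negation normal form:
  (forall s. H(s)) & (forall t. exists k. (~F(k) | ~H(t)))
All bound variables are already distinct, so no renaming is needed.
Finally move all quantifiers to the prefix:
  forall s. forall t. exists k. (H(s) & (~F(k) | ~H(t)))
The quantifier exists t sits under an odd number of negations, so it flips to forall t.

universal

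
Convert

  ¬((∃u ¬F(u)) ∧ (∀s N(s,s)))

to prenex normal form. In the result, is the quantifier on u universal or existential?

Drive negations inward (¬∀x A ≡ ∃x ¬A, ¬∃x A ≡ ∀x ¬A, De Morgan for ∧/∨):
  (∀u F(u)) ∨ (∃s ¬N(s,s))
Finally move all quantifiers to the prefix:
  ∀u ∃s (F(u) ∨ ¬N(s,s))
The quantifier ∃u sits under an odd number of negations, so it flips to ∀u.

universal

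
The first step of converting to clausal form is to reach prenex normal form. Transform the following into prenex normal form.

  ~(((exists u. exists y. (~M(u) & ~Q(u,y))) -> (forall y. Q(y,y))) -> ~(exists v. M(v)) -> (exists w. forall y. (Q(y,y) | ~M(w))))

forall u. forall y. forall a. forall v. forall w. exists x1. ((M(u) | Q(u,y) | Q(a,a)) & ~M(v) & ~Q(x1,x1) & M(w))

Rewrite implications/biconditionals: A → B as ¬A ∨ B.
  ~(~(~(exists u. exists y. (~M(u) & ~Q(u,y))) | (forall y. Q(y,y))) | ~~(exists v. M(v)) | (exists w. forall y. (Q(y,y) | ~M(w))))
Move each ¬ inward, flipping quantifiers it crosses:
  ((forall u. forall y. (M(u) | Q(u,y))) | (forall y. Q(y,y))) & (forall v. ~M(v)) & (forall w. exists y. (~Q(y,y) & M(w)))
Rename bound variables to avoid capture: y↦a, y↦x1.
  ((forall u. forall y. (M(u) | Q(u,y))) | (forall a. Q(a,a))) & (forall v. ~M(v)) & (forall w. exists x1. (~Q(x1,x1) & M(w)))
Finally move all quantifiers to the prefix:
  forall u. forall y. forall a. forall v. forall w. exists x1. ((M(u) | Q(u,y) | Q(a,a)) & ~M(v) & ~Q(x1,x1) & M(w))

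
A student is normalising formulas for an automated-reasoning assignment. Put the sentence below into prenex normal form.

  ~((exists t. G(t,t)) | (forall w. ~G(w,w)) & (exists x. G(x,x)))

Push ¬ through the quantifiers and connectives to reach negation normal form:
  (forall t. ~G(t,t)) & ((exists w. G(w,w)) | (forall x. ~G(x,x)))
Extract every quantifier outward, since the variables are now distinct and don't occur free across branches:
  forall t. exists w. forall x. (~G(t,t) & (G(w,w) | ~G(x,x)))

forall t. exists w. forall x. (~G(t,t) & (G(w,w) | ~G(x,x)))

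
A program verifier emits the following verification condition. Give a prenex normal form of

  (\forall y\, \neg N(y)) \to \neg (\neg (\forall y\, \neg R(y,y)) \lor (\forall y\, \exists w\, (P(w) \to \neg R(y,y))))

\exists y\, \forall a\, \exists w1\, \forall w\, (N(y) \lor \neg R(a,a) \land P(w) \land R(w1,w1))

Eliminate → and ↔ using ¬ and ∨.
  \neg (\forall y\, \neg N(y)) \lor \neg (\neg (\forall y\, \neg R(y,y)) \lor (\forall y\, \exists w\, (\neg P(w) \lor \neg R(y,y))))
Drive negations inward (¬∀x A ≡ ∃x ¬A, ¬∃x A ≡ ∀x ¬A, De Morgan for ∧/∨):
  (\exists y\, N(y)) \lor (\forall y\, \neg R(y,y)) \land (\exists y\, \forall w\, (P(w) \land R(y,y)))
Give each quantifier a distinct variable: y↦a, y↦w1.
  (\exists y\, N(y)) \lor (\forall a\, \neg R(a,a)) \land (\exists w1\, \forall w\, (P(w) \land R(w1,w1)))
Pull the quantifiers to the front (each side's bound variable is not free in the other side):
  \exists y\, \forall a\, \exists w1\, \forall w\, (N(y) \lor \neg R(a,a) \land P(w) \land R(w1,w1))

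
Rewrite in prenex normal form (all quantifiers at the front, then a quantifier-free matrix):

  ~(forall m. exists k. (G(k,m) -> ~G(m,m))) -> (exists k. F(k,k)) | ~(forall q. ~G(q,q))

Eliminate → and ↔ using ¬ and ∨.
  ~~(forall m. exists k. (~G(k,m) | ~G(m,m))) | (exists k. F(k,k)) | ~(forall q. ~G(q,q))
Drive negations inward (¬∀x A ≡ ∃x ¬A, ¬∃x A ≡ ∀x ¬A, De Morgan for ∧/∨):
  (forall m. exists k. (~G(k,m) | ~G(m,m))) | (exists k. F(k,k)) | (exists q. G(q,q))
Rename bound variables to avoid capture: k↦x1.
  (forall m. exists k. (~G(k,m) | ~G(m,m))) | (exists x1. F(x1,x1)) | (exists q. G(q,q))
Extract every quantifier outward, since the variables are now distinct and don't occur free across branches:
  forall m. exists k. exists x1. exists q. (~G(k,m) | ~G(m,m) | F(x1,x1) | G(q,q))

forall m. exists k. exists x1. exists q. (~G(k,m) | ~G(m,m) | F(x1,x1) | G(q,q))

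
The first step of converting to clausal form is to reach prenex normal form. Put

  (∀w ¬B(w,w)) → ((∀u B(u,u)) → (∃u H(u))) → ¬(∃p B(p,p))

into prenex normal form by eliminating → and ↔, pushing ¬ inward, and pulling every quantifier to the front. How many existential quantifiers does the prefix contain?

First replace A → B with ¬A ∨ B.
  ¬(∀w ¬B(w,w)) ∨ ¬(¬(∀u B(u,u)) ∨ (∃u H(u))) ∨ ¬(∃p B(p,p))
Drive negations inward (¬∀x A ≡ ∃x ¬A, ¬∃x A ≡ ∀x ¬A, De Morgan for ∧/∨):
  (∃w B(w,w)) ∨ (∀u B(u,u)) ∧ (∀u ¬H(u)) ∨ (∀p ¬B(p,p))
Rename bound variables to avoid capture: u↦q.
  (∃w B(w,w)) ∨ (∀u B(u,u)) ∧ (∀q ¬H(q)) ∨ (∀p ¬B(p,p))
Extract every quantifier outward, since the variables are now distinct and don't occur free across branches:
  ∃w ∀u ∀q ∀p (B(w,w) ∨ B(u,u) ∧ ¬H(q) ∨ ¬B(p,p))
The prefix is ∃w ∀u ∀q ∀p: 3 universal, 1 existential.

1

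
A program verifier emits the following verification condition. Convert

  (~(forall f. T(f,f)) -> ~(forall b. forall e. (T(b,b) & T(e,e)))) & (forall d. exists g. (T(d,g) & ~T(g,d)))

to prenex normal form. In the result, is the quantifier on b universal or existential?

First replace A → B with ¬A ∨ B.
  (~~(forall f. T(f,f)) | ~(forall b. forall e. (T(b,b) & T(e,e)))) & (forall d. exists g. (T(d,g) & ~T(g,d)))
Move each ¬ inward, flipping quantifiers it crosses:
  ((forall f. T(f,f)) | (exists b. exists e. (~T(b,b) | ~T(e,e)))) & (forall d. exists g. (T(d,g) & ~T(g,d)))
All bound variables are already distinct, so no renaming is needed.
Finally move all quantifiers to the prefix:
  forall f. exists b. exists e. forall d. exists g. ((T(f,f) | ~T(b,b) | ~T(e,e)) & T(d,g) & ~T(g,d))
The quantifier forall b sits under an odd number of negations (counting the antecedent side of each →), so it flips to exists b.

existential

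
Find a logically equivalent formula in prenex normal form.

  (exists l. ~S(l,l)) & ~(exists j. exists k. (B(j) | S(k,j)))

Push ¬ through the quantifiers and connectives to reach negation normal form:
  (exists l. ~S(l,l)) & (forall j. forall k. (~B(j) & ~S(k,j)))
Pull the quantifiers to the front (each side's bound variable is not free in the other side):
  exists l. forall j. forall k. (~S(l,l) & ~B(j) & ~S(k,j))

exists l. forall j. forall k. (~S(l,l) & ~B(j) & ~S(k,j))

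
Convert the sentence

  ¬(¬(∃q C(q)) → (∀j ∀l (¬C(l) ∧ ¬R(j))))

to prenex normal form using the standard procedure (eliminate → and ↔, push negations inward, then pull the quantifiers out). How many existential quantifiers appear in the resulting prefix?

First replace A → B with ¬A ∨ B.
  ¬(¬¬(∃q C(q)) ∨ (∀j ∀l (¬C(l) ∧ ¬R(j))))
Drive negations inward (¬∀x A ≡ ∃x ¬A, ¬∃x A ≡ ∀x ¬A, De Morgan for ∧/∨):
  (∀q ¬C(q)) ∧ (∃j ∃l (C(l) ∨ R(j)))
Extract every quantifier outward, since the variables are now distinct and don't occur free across branches:
  ∀q ∃j ∃l (¬C(q) ∧ (C(l) ∨ R(j)))
The prefix is ∀q ∃j ∃l: 1 universal, 2 existential.

2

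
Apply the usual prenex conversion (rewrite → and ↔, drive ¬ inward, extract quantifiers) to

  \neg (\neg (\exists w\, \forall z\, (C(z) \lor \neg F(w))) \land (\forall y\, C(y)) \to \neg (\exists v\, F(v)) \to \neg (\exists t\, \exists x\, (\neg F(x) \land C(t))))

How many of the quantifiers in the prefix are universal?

3

Rewrite implications/biconditionals: A → B as ¬A ∨ B.
  \neg (\neg (\neg (\exists w\, \forall z\, (C(z) \lor \neg F(w))) \land (\forall y\, C(y))) \lor \neg \neg (\exists v\, F(v)) \lor \neg (\exists t\, \exists x\, (\neg F(x) \land C(t))))
Drive negations inward (¬∀x A ≡ ∃x ¬A, ¬∃x A ≡ ∀x ¬A, De Morgan for ∧/∨):
  (\forall w\, \exists z\, (\neg C(z) \land F(w))) \land (\forall y\, C(y)) \land (\forall v\, \neg F(v)) \land (\exists t\, \exists x\, (\neg F(x) \land C(t)))
All bound variables are already distinct, so no renaming is needed.
Pull the quantifiers to the front (each side's bound variable is not free in the other side):
  \forall w\, \exists z\, \forall y\, \forall v\, \exists t\, \exists x\, (\neg C(z) \land F(w) \land C(y) \land \neg F(v) \land \neg F(x) \land C(t))
The prefix is \forall w \exists z \forall y \forall v \exists t \exists x: 3 universal, 3 existential.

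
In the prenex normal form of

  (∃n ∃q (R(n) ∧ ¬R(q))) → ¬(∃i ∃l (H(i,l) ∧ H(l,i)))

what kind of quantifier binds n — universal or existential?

Rewrite implications/biconditionals: A → B as ¬A ∨ B.
  ¬(∃n ∃q (R(n) ∧ ¬R(q))) ∨ ¬(∃i ∃l (H(i,l) ∧ H(l,i)))
Push ¬ through the quantifiers and connectives to reach negation normal form:
  (∀n ∀q (¬R(n) ∨ R(q))) ∨ (∀i ∀l (¬H(i,l) ∨ ¬H(l,i)))
Finally move all quantifiers to the prefix:
  ∀n ∀q ∀i ∀l (¬R(n) ∨ R(q) ∨ ¬H(i,l) ∨ ¬H(l,i))
The quantifier ∃n sits under an odd number of negations (counting the antecedent side of each →), so it flips to ∀n.

universal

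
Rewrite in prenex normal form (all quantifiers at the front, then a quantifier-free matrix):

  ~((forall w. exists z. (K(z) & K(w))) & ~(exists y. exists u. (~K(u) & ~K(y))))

exists w. forall z. exists y. exists u. (~K(z) | ~K(w) | ~K(u) & ~K(y))

Move each ¬ inward, flipping quantifiers it crosses:
  (exists w. forall z. (~K(z) | ~K(w))) | (exists y. exists u. (~K(u) & ~K(y)))
Pull the quantifiers to the front (each side's bound variable is not free in the other side):
  exists w. forall z. exists y. exists u. (~K(z) | ~K(w) | ~K(u) & ~K(y))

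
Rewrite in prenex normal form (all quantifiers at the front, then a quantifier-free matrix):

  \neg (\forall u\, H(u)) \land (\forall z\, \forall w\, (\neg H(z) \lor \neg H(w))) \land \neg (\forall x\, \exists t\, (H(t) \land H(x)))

\exists u\, \forall z\, \forall w\, \exists x\, \forall t\, (\neg H(u) \land (\neg H(z) \lor \neg H(w)) \land (\neg H(t) \lor \neg H(x)))

Drive negations inward (¬∀x A ≡ ∃x ¬A, ¬∃x A ≡ ∀x ¬A, De Morgan for ∧/∨):
  (\exists u\, \neg H(u)) \land (\forall z\, \forall w\, (\neg H(z) \lor \neg H(w))) \land (\exists x\, \forall t\, (\neg H(t) \lor \neg H(x)))
All bound variables are already distinct, so no renaming is needed.
Pull the quantifiers to the front (each side's bound variable is not free in the other side):
  \exists u\, \forall z\, \forall w\, \exists x\, \forall t\, (\neg H(u) \land (\neg H(z) \lor \neg H(w)) \land (\neg H(t) \lor \neg H(x)))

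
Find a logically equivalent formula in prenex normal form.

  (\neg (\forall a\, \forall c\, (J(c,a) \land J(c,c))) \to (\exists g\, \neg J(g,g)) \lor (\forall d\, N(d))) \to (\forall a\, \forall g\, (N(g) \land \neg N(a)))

Eliminate → and ↔ using ¬ and ∨.
  \neg (\neg \neg (\forall a\, \forall c\, (J(c,a) \land J(c,c))) \lor (\exists g\, \neg J(g,g)) \lor (\forall d\, N(d))) \lor (\forall a\, \forall g\, (N(g) \land \neg N(a)))
Move each ¬ inward, flipping quantifiers it crosses:
  (\exists a\, \exists c\, (\neg J(c,a) \lor \neg J(c,c))) \land (\forall g\, J(g,g)) \land (\exists d\, \neg N(d)) \lor (\forall a\, \forall g\, (N(g) \land \neg N(a)))
Standardize variables apart so no two quantifiers bind the same name: a↦v, g↦z1.
  (\exists a\, \exists c\, (\neg J(c,a) \lor \neg J(c,c))) \land (\forall g\, J(g,g)) \land (\exists d\, \neg N(d)) \lor (\forall v\, \forall z1\, (N(z1) \land \neg N(v)))
Extract every quantifier outward, since the variables are now distinct and don't occur free across branches:
  \exists a\, \exists c\, \forall g\, \exists d\, \forall v\, \forall z1\, ((\neg J(c,a) \lor \neg J(c,c)) \land J(g,g) \land \neg N(d) \lor N(z1) \land \neg N(v))

\exists a\, \exists c\, \forall g\, \exists d\, \forall v\, \forall z1\, ((\neg J(c,a) \lor \neg J(c,c)) \land J(g,g) \land \neg N(d) \lor N(z1) \land \neg N(v))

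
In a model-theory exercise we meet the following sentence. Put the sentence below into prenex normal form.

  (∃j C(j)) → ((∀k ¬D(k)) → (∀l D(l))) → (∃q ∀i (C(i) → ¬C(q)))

Rewrite implications/biconditionals: A → B as ¬A ∨ B.
  ¬(∃j C(j)) ∨ ¬(¬(∀k ¬D(k)) ∨ (∀l D(l))) ∨ (∃q ∀i (¬C(i) ∨ ¬C(q)))
Drive negations inward (¬∀x A ≡ ∃x ¬A, ¬∃x A ≡ ∀x ¬A, De Morgan for ∧/∨):
  (∀j ¬C(j)) ∨ (∀k ¬D(k)) ∧ (∃l ¬D(l)) ∨ (∃q ∀i (¬C(i) ∨ ¬C(q)))
All bound variables are already distinct, so no renaming is needed.
Finally move all quantifiers to the prefix:
  ∀j ∀k ∃l ∃q ∀i (¬C(j) ∨ ¬D(k) ∧ ¬D(l) ∨ ¬C(i) ∨ ¬C(q))

∀j ∀k ∃l ∃q ∀i (¬C(j) ∨ ¬D(k) ∧ ¬D(l) ∨ ¬C(i) ∨ ¬C(q))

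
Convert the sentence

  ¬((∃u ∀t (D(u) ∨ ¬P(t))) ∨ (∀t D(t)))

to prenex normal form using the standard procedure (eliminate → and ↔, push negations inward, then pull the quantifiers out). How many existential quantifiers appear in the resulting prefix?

2

Push ¬ through the quantifiers and connectives to reach negation normal form:
  (∀u ∃t (¬D(u) ∧ P(t))) ∧ (∃t ¬D(t))
Standardize variables apart so no two quantifiers bind the same name: t↦y.
  (∀u ∃t (¬D(u) ∧ P(t))) ∧ (∃y ¬D(y))
Extract every quantifier outward, since the variables are now distinct and don't occur free across branches:
  ∀u ∃t ∃y (¬D(u) ∧ P(t) ∧ ¬D(y))
The prefix is ∀u ∃t ∃y: 1 universal, 2 existential.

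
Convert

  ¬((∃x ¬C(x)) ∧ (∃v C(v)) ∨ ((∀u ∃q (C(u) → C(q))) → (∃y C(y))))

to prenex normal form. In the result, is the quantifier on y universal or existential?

universal

First replace A → B with ¬A ∨ B.
  ¬((∃x ¬C(x)) ∧ (∃v C(v)) ∨ ¬(∀u ∃q (¬C(u) ∨ C(q))) ∨ (∃y C(y)))
Move each ¬ inward, flipping quantifiers it crosses:
  ((∀x C(x)) ∨ (∀v ¬C(v))) ∧ (∀u ∃q (¬C(u) ∨ C(q))) ∧ (∀y ¬C(y))
Pull the quantifiers to the front (each side's bound variable is not free in the other side):
  ∀x ∀v ∀u ∃q ∀y ((C(x) ∨ ¬C(v)) ∧ (¬C(u) ∨ C(q)) ∧ ¬C(y))
The quantifier ∃y sits under an odd number of negations (counting the antecedent side of each →), so it flips to ∀y.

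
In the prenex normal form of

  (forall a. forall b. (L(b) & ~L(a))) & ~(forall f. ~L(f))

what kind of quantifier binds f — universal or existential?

existential

Drive negations inward (¬∀x A ≡ ∃x ¬A, ¬∃x A ≡ ∀x ¬A, De Morgan for ∧/∨):
  (forall a. forall b. (L(b) & ~L(a))) & (exists f. L(f))
Extract every quantifier outward, since the variables are now distinct and don't occur free across branches:
  forall a. forall b. exists f. (L(b) & ~L(a) & L(f))
The quantifier forall f sits under an odd number of negations, so it flips to exists f.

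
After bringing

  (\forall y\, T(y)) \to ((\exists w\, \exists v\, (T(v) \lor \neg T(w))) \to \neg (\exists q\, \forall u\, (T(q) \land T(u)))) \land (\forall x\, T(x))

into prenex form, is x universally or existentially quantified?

universal

Rewrite implications/biconditionals: A → B as ¬A ∨ B.
  \neg (\forall y\, T(y)) \lor (\neg (\exists w\, \exists v\, (T(v) \lor \neg T(w))) \lor \neg (\exists q\, \forall u\, (T(q) \land T(u)))) \land (\forall x\, T(x))
Move each ¬ inward, flipping quantifiers it crosses:
  (\exists y\, \neg T(y)) \lor ((\forall w\, \forall v\, (\neg T(v) \land T(w))) \lor (\forall q\, \exists u\, (\neg T(q) \lor \neg T(u)))) \land (\forall x\, T(x))
All bound variables are already distinct, so no renaming is needed.
Finally move all quantifiers to the prefix:
  \exists y\, \forall w\, \forall v\, \forall q\, \exists u\, \forall x\, (\neg T(y) \lor (\neg T(v) \land T(w) \lor \neg T(q) \lor \neg T(u)) \land T(x))
The quantifier \forall x sits under an even number of negations (counting the antecedent side of each →), so it remains universal.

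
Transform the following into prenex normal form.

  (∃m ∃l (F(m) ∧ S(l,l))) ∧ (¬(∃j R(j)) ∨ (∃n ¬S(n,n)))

Move each ¬ inward, flipping quantifiers it crosses:
  (∃m ∃l (F(m) ∧ S(l,l))) ∧ ((∀j ¬R(j)) ∨ (∃n ¬S(n,n)))
Finally move all quantifiers to the prefix:
  ∃m ∃l ∀j ∃n (F(m) ∧ S(l,l) ∧ (¬R(j) ∨ ¬S(n,n)))

∃m ∃l ∀j ∃n (F(m) ∧ S(l,l) ∧ (¬R(j) ∨ ¬S(n,n)))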